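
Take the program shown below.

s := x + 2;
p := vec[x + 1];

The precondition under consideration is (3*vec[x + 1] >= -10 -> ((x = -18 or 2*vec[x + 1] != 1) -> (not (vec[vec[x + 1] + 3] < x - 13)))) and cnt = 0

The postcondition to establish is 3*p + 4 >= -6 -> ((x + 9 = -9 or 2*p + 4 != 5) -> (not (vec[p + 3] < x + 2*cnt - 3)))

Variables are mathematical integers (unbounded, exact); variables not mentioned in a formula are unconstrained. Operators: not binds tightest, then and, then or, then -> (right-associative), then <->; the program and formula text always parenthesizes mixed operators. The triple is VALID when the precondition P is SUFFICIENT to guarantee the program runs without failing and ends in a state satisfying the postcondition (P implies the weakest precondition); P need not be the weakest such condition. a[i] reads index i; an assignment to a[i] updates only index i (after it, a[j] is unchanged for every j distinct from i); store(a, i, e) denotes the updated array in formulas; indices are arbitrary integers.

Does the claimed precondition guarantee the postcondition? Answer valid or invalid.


Working backward. After the program, the postcondition 3*p + 4 >= -6 -> ((x + 9 = -9 or 2*p + 4 != 5) -> (not (vec[p + 3] < x + 2*cnt - 3))) must hold; in canonical form it is 3*p >= -10 -> ((x = -18 or 2*p != 1) -> (not (vec[p + 3] < 2*cnt + x - 3))).
Before p := vec[x + 1]: 3*vec[x + 1] >= -10 -> ((x = -18 or 2*vec[x + 1] != 1) -> (not (vec[vec[x + 1] + 3] < 2*cnt + x - 3)))
Before s := x + 2: 3*vec[x + 1] >= -10 -> ((x = -18 or 2*vec[x + 1] != 1) -> (not (vec[vec[x + 1] + 3] < 2*cnt + x - 3)))
The weakest precondition is 3*vec[x + 1] >= -10 -> ((x = -18 or 2*vec[x + 1] != 1) -> (not (vec[vec[x + 1] + 3] < 2*cnt + x - 3))).
Check whether (3*vec[x + 1] >= -10 -> ((x = -18 or 2*vec[x + 1] != 1) -> (not (vec[vec[x + 1] + 3] < x - 13)))) and cnt = 0 implies it.
Countermodel: at the initial state cnt = 0, vec = {[1] = 0, [3] = -4, elsewhere 0}, x = 0, the precondition holds but the weakest precondition fails.
Answer: invalid


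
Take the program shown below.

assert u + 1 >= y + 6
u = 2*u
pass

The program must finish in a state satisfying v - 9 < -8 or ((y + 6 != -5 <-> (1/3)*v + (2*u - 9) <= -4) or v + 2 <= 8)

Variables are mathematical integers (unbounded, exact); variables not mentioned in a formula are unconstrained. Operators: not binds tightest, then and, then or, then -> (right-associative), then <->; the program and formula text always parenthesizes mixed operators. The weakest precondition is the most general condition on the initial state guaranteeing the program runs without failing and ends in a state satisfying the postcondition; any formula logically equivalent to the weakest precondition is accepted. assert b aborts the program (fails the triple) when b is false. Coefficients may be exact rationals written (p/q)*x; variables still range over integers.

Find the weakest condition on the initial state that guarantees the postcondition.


Working backward. After the program, the postcondition v - 9 < -8 or ((y + 6 != -5 <-> (1/3)*v + (2*u - 9) <= -4) or v + 2 <= 8) must hold; in canonical form it is v < 1 or (y != -11 <-> 2*u + (1/3)*v <= 5) or v <= 6.
Before skip: v < 1 or (y != -11 <-> 2*u + (1/3)*v <= 5) or v <= 6
Before u := 2*u: v < 1 or (y != -11 <-> 4*u + (1/3)*v <= 5) or v <= 6
Before assert u + 1 >= y + 6: u >= y + 5 and (v < 1 or (y != -11 <-> 4*u + (1/3)*v <= 5) or v <= 6)
Answer: WP = u >= y + 5 and (v < 1 or (y != -11 <-> 4*u + (1/3)*v <= 5) or v <= 6)


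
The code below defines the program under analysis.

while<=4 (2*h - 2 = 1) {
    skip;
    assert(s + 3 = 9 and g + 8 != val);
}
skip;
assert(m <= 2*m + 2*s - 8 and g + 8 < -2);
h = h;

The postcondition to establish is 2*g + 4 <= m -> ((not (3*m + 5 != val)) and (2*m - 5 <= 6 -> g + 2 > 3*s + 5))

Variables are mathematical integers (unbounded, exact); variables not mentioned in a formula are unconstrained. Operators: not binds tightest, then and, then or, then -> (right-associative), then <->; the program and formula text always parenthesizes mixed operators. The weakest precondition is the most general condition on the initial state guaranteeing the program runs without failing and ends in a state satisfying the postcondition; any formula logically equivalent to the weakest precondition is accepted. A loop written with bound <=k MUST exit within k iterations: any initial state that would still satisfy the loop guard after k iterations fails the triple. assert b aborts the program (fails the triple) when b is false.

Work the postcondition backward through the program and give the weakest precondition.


Working backward. After the program, the postcondition 2*g + 4 <= m -> ((not (3*m + 5 != val)) and (2*m - 5 <= 6 -> g + 2 > 3*s + 5)) must hold; in canonical form it is 2*g <= m - 4 -> ((not (3*m != val - 5)) and (2*m <= 11 -> g > 3*s + 3)).
Before h := h: 2*g <= m - 4 -> ((not (3*m != val - 5)) and (2*m <= 11 -> g > 3*s + 3))
Before assert m <= 2*m + 2*s - 8 and g + 8 < -2: m + 2*s >= 8 and g < -10 and (2*g <= m - 4 -> ((not (3*m != val - 5)) and (2*m <= 11 -> g > 3*s + 3)))
Before skip: m + 2*s >= 8 and g < -10 and (2*g <= m - 4 -> ((not (3*m != val - 5)) and (2*m <= 11 -> g > 3*s + 3)))
Before the loop (bound <=4), unroll the exhaustion recursion (WP_0 = exit-now case; WP_j = one more guarded iteration, up to j = 4):
  WP_0: (not (2*h = 3)) and m + 2*s >= 8 and g < -10 and (2*g <= m - 4 -> ((not (3*m != val - 5)) and (2*m <= 11 -> g > 3*s + 3)))
  WP_1: (2*h = 3 -> (s = 6 and g != val - 8 and (not (2*h = 3)) and m + 2*s >= 8 and g < -10 and (2*g <= m - 4 -> ((not (3*m != val - 5)) and (2*m <= 11 -> g > 3*s + 3))))) and ((not (2*h = 3)) -> (m + 2*s >= 8 and g < -10 and (2*g <= m - 4 -> ((not (3*m != val - 5)) and (2*m <= 11 -> g > 3*s + 3)))))
  WP_2: (2*h = 3 -> (s = 6 and g != val - 8 and (2*h = 3 -> (s = 6 and g != val - 8 and (not (2*h = 3)) and m + 2*s >= 8 and g < -10 and (2*g <= m - 4 -> ((not (3*m != val - 5)) and (2*m <= 11 -> g > 3*s + 3))))) and ((not (2*h = 3)) -> (m + 2*s >= 8 and g < -10 and (2*g <= m - 4 -> ((not (3*m != val - 5)) and (2*m <= 11 -> g > 3*s + 3))))))) and ((not (2*h = 3)) -> (m + 2*s >= 8 and g < -10 and (2*g <= m - 4 -> ((not (3*m != val - 5)) and (2*m <= 11 -> g > 3*s + 3)))))
  WP_3: (2*h = 3 -> (s = 6 and g != val - 8 and (2*h = 3 -> (s = 6 and g != val - 8 and (2*h = 3 -> (s = 6 and g != val - 8 and (not (2*h = 3)) and m + 2*s >= 8 and g < -10 and (2*g <= m - 4 -> ((not (3*m != val - 5)) and (2*m <= 11 -> g > 3*s + 3))))) and ((not (2*h = 3)) -> (m + 2*s >= 8 and g < -10 and (2*g <= m - 4 -> ((not (3*m != val - 5)) and (2*m <= 11 -> g > 3*s + 3))))))) and ((not (2*h = 3)) -> (m + 2*s >= 8 and g < -10 and (2*g <= m - 4 -> ((not (3*m != val - 5)) and (2*m <= 11 -> g > 3*s + 3))))))) and ((not (2*h = 3)) -> (m + 2*s >= 8 and g < -10 and (2*g <= m - 4 -> ((not (3*m != val - 5)) and (2*m <= 11 -> g > 3*s + 3)))))
  WP_4: (2*h = 3 -> (s = 6 and g != val - 8 and (2*h = 3 -> (s = 6 and g != val - 8 and (2*h = 3 -> (s = 6 and g != val - 8 and (2*h = 3 -> (s = 6 and g != val - 8 and (not (2*h = 3)) and m + 2*s >= 8 and g < -10 and (2*g <= m - 4 -> ((not (3*m != val - 5)) and (2*m <= 11 -> g > 3*s + 3))))) and ((not (2*h = 3)) -> (m + 2*s >= 8 and g < -10 and (2*g <= m - 4 -> ((not (3*m != val - 5)) and (2*m <= 11 -> g > 3*s + 3))))))) and ((not (2*h = 3)) -> (m + 2*s >= 8 and g < -10 and (2*g <= m - 4 -> ((not (3*m != val - 5)) and (2*m <= 11 -> g > 3*s + 3))))))) and ((not (2*h = 3)) -> (m + 2*s >= 8 and g < -10 and (2*g <= m - 4 -> ((not (3*m != val - 5)) and (2*m <= 11 -> g > 3*s + 3))))))) and ((not (2*h = 3)) -> (m + 2*s >= 8 and g < -10 and (2*g <= m - 4 -> ((not (3*m != val - 5)) and (2*m <= 11 -> g > 3*s + 3)))))
So before the loop: (2*h = 3 -> (s = 6 and g != val - 8 and (2*h = 3 -> (s = 6 and g != val - 8 and (2*h = 3 -> (s = 6 and g != val - 8 and (2*h = 3 -> (s = 6 and g != val - 8 and (not (2*h = 3)) and m + 2*s >= 8 and g < -10 and (2*g <= m - 4 -> ((not (3*m != val - 5)) and (2*m <= 11 -> g > 3*s + 3))))) and ((not (2*h = 3)) -> (m + 2*s >= 8 and g < -10 and (2*g <= m - 4 -> ((not (3*m != val - 5)) and (2*m <= 11 -> g > 3*s + 3))))))) and ((not (2*h = 3)) -> (m + 2*s >= 8 and g < -10 and (2*g <= m - 4 -> ((not (3*m != val - 5)) and (2*m <= 11 -> g > 3*s + 3))))))) and ((not (2*h = 3)) -> (m + 2*s >= 8 and g < -10 and (2*g <= m - 4 -> ((not (3*m != val - 5)) and (2*m <= 11 -> g > 3*s + 3))))))) and ((not (2*h = 3)) -> (m + 2*s >= 8 and g < -10 and (2*g <= m - 4 -> ((not (3*m != val - 5)) and (2*m <= 11 -> g > 3*s + 3)))))
Answer: WP = (2*h = 3 -> (s = 6 and g != val - 8 and (2*h = 3 -> (s = 6 and g != val - 8 and (2*h = 3 -> (s = 6 and g != val - 8 and (2*h = 3 -> (s = 6 and g != val - 8 and (not (2*h = 3)) and m + 2*s >= 8 and g < -10 and (2*g <= m - 4 -> ((not (3*m != val - 5)) and (2*m <= 11 -> g > 3*s + 3))))) and ((not (2*h = 3)) -> (m + 2*s >= 8 and g < -10 and (2*g <= m - 4 -> ((not (3*m != val - 5)) and (2*m <= 11 -> g > 3*s + 3))))))) and ((not (2*h = 3)) -> (m + 2*s >= 8 and g < -10 and (2*g <= m - 4 -> ((not (3*m != val - 5)) and (2*m <= 11 -> g > 3*s + 3))))))) and ((not (2*h = 3)) -> (m + 2*s >= 8 and g < -10 and (2*g <= m - 4 -> ((not (3*m != val - 5)) and (2*m <= 11 -> g > 3*s + 3))))))) and ((not (2*h = 3)) -> (m + 2*s >= 8 and g < -10 and (2*g <= m - 4 -> ((not (3*m != val - 5)) and (2*m <= 11 -> g > 3*s + 3)))))


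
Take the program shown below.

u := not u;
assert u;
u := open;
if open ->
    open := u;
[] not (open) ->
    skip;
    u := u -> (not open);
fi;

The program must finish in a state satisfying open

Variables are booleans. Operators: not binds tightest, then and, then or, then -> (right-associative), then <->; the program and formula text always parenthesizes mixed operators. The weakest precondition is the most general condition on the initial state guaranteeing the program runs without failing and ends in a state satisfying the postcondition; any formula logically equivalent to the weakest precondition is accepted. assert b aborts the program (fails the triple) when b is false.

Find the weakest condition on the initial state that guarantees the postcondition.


Working backward. After the program, open must hold.
Then branch requires u; else branch requires open.
Before the if: (open -> u) and ((not open) -> open)
Before u := open: (not open) -> open
Before assert u: u and ((not open) -> open)
Before u := not u: (not u) and ((not open) -> open)
Answer: WP = (not u) and ((not open) -> open)


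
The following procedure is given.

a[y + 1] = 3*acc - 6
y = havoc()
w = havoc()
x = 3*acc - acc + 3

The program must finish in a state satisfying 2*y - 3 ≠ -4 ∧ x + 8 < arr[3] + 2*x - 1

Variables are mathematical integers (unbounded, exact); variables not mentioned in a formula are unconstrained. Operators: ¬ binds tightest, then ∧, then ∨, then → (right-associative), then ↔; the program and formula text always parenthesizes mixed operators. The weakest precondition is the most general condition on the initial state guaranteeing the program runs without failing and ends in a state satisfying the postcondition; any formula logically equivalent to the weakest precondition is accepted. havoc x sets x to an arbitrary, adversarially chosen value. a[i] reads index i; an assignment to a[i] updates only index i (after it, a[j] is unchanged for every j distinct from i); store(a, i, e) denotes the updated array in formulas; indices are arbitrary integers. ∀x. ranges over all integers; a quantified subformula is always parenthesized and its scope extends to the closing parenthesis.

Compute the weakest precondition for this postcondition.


Working backward. After the program, the postcondition 2*y - 3 ≠ -4 ∧ x + 8 < arr[3] + 2*x - 1 must hold; in canonical form it is 2*y ≠ -1 ∧ arr[3] + x > 9.
Before x := 3*acc - acc + 3: 2*y ≠ -1 ∧ arr[3] + 2*acc > 6
Before havoc w: 2*y ≠ -1 ∧ arr[3] + 2*acc > 6
Before havoc y: ∀y_1. (2*y_1 ≠ -1 ∧ arr[3] + 2*acc > 6)
Before a[y + 1] := 3*acc - 6: ∀y_1. (2*y_1 ≠ -1 ∧ arr[3] + 2*acc > 6)
Answer: WP = ∀y_1. (2*y_1 ≠ -1 ∧ arr[3] + 2*acc > 6)


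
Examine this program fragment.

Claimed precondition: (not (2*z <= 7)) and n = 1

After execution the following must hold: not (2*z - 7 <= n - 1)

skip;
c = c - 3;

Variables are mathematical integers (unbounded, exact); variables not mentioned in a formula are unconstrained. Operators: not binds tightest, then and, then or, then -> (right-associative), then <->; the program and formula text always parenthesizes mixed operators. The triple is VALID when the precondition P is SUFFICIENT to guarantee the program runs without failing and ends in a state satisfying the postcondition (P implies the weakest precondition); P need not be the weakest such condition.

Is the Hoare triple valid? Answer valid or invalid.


Working backward. After the program, the postcondition not (2*z - 7 <= n - 1) must hold; in canonical form it is not (2*z <= n + 6).
Before c := c - 3: not (2*z <= n + 6)
Before skip: not (2*z <= n + 6)
The weakest precondition is not (2*z <= n + 6).
Check whether (not (2*z <= 7)) and n = 1 implies it.
Every state satisfying the precondition satisfies the weakest precondition: the implication holds.
Answer: valid


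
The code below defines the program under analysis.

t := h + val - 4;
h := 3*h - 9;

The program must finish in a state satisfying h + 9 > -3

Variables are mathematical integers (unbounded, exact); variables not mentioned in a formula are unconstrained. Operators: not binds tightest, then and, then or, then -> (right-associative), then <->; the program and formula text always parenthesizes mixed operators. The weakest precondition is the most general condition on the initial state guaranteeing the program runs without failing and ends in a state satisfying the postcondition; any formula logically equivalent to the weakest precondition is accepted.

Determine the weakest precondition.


Working backward. After the program, the postcondition h + 9 > -3 must hold; in canonical form it is h > -12.
Before h := 3*h - 9: 3*h > -3
Before t := h + val - 4: 3*h > -3
Answer: WP = 3*h > -3


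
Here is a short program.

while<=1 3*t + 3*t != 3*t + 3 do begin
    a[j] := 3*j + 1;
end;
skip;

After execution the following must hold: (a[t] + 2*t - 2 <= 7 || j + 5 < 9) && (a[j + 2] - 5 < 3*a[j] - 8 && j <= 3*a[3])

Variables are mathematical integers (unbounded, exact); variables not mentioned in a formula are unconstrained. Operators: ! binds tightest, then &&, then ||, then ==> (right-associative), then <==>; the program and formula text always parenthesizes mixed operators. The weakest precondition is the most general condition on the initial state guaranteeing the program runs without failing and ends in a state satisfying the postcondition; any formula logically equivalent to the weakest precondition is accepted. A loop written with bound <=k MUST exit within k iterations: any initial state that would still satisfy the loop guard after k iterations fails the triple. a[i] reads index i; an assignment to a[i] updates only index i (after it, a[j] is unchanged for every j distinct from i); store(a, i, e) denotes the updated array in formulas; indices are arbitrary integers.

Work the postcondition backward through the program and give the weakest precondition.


Working backward. After the program, the postcondition (a[t] + 2*t - 2 <= 7 || j + 5 < 9) && (a[j + 2] - 5 < 3*a[j] - 8 && j <= 3*a[3]) must hold; in canonical form it is (a[t] + 2*t <= 9 || j < 4) && a[j + 2] < 3*a[j] - 3 && j <= 3*a[3].
Before skip: (a[t] + 2*t <= 9 || j < 4) && a[j + 2] < 3*a[j] - 3 && j <= 3*a[3]
Before the loop (bound <=1), unroll the exhaustion recursion (WP_0 = exit-now case; WP_j = one more guarded iteration, up to j = 1):
  WP_0: (!(3*t != 3)) && (a[t] + 2*t <= 9 || j < 4) && a[j + 2] < 3*a[j] - 3 && j <= 3*a[3]
  WP_1: (3*t != 3 ==> ((!(3*t != 3)) && (store(a, j, 3*j + 1)[t] + 2*t <= 9 || j < 4) && store(a, j, 3*j + 1)[j + 2] < 3*store(a, j, 3*j + 1)[j] - 3 && j <= 3*store(a, j, 3*j + 1)[3])) && ((!(3*t != 3)) ==> ((a[t] + 2*t <= 9 || j < 4) && a[j + 2] < 3*a[j] - 3 && j <= 3*a[3]))
So before the loop: (3*t != 3 ==> ((!(3*t != 3)) && (store(a, j, 3*j + 1)[t] + 2*t <= 9 || j < 4) && store(a, j, 3*j + 1)[j + 2] < 3*store(a, j, 3*j + 1)[j] - 3 && j <= 3*store(a, j, 3*j + 1)[3])) && ((!(3*t != 3)) ==> ((a[t] + 2*t <= 9 || j < 4) && a[j + 2] < 3*a[j] - 3 && j <= 3*a[3]))
Answer: WP = (3*t != 3 ==> ((!(3*t != 3)) && (store(a, j, 3*j + 1)[t] + 2*t <= 9 || j < 4) && store(a, j, 3*j + 1)[j + 2] < 3*store(a, j, 3*j + 1)[j] - 3 && j <= 3*store(a, j, 3*j + 1)[3])) && ((!(3*t != 3)) ==> ((a[t] + 2*t <= 9 || j < 4) && a[j + 2] < 3*a[j] - 3 && j <= 3*a[3]))


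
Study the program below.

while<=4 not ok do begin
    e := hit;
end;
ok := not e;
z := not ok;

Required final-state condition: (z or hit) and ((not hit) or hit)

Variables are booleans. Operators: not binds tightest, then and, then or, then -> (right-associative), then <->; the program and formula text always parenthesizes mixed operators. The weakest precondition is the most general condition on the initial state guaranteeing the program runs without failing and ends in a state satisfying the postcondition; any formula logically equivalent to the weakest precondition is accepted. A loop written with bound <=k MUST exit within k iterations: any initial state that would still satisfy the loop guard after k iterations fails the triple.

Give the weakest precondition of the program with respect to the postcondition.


Working backward. After the program, the postcondition (z or hit) and ((not hit) or hit) must hold; in canonical form it is z or hit.
Before z := not ok: (not ok) or hit
Before ok := not e: e or hit
Before the loop (bound <=4), unroll the exhaustion recursion (WP_0 = exit-now case; WP_j = one more guarded iteration, up to j = 4):
  WP_0: ok and (e or hit)
  WP_1: ((not ok) -> (ok and hit)) and (ok -> (e or hit))
  WP_2: ((not ok) -> (((not ok) -> (ok and hit)) and (ok -> hit))) and (ok -> (e or hit))
  WP_3: ((not ok) -> (((not ok) -> (((not ok) -> (ok and hit)) and (ok -> hit))) and (ok -> hit))) and (ok -> (e or hit))
  WP_4: ((not ok) -> (((not ok) -> (((not ok) -> (((not ok) -> (ok and hit)) and (ok -> hit))) and (ok -> hit))) and (ok -> hit))) and (ok -> (e or hit))
So before the loop: ((not ok) -> (((not ok) -> (((not ok) -> (((not ok) -> (ok and hit)) and (ok -> hit))) and (ok -> hit))) and (ok -> hit))) and (ok -> (e or hit))
Answer: WP = ((not ok) -> (((not ok) -> (((not ok) -> (((not ok) -> (ok and hit)) and (ok -> hit))) and (ok -> hit))) and (ok -> hit))) and (ok -> (e or hit))


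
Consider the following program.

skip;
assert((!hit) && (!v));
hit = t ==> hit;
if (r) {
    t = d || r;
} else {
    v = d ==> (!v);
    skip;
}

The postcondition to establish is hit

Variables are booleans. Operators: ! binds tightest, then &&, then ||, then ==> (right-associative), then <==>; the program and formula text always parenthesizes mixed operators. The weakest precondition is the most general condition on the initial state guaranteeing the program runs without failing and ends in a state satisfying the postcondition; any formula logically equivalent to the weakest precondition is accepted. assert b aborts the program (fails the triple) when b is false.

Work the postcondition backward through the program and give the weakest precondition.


Working backward. After the program, hit must hold.
Then branch requires hit; else branch requires hit.
Before the if: (r ==> hit) && ((!r) ==> hit)
Before hit := t ==> hit: (r ==> (t ==> hit)) && ((!r) ==> (t ==> hit))
Before assert (!hit) && (!v): (!hit) && (!v) && (r ==> (t ==> hit)) && ((!r) ==> (t ==> hit))
Before skip: (!hit) && (!v) && (r ==> (t ==> hit)) && ((!r) ==> (t ==> hit))
Answer: WP = (!hit) && (!v) && (r ==> (t ==> hit)) && ((!r) ==> (t ==> hit))


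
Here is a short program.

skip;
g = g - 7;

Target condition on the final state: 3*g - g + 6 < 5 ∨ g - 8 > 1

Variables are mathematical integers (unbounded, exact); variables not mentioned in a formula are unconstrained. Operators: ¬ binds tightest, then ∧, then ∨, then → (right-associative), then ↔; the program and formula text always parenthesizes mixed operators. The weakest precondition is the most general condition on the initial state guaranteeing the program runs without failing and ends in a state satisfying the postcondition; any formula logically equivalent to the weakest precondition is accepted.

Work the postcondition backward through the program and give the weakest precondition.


Working backward. After the program, the postcondition 3*g - g + 6 < 5 ∨ g - 8 > 1 must hold; in canonical form it is 2*g < -1 ∨ g > 9.
Before g := g - 7: 2*g < 13 ∨ g > 16
Before skip: 2*g < 13 ∨ g > 16
Answer: WP = 2*g < 13 ∨ g > 16


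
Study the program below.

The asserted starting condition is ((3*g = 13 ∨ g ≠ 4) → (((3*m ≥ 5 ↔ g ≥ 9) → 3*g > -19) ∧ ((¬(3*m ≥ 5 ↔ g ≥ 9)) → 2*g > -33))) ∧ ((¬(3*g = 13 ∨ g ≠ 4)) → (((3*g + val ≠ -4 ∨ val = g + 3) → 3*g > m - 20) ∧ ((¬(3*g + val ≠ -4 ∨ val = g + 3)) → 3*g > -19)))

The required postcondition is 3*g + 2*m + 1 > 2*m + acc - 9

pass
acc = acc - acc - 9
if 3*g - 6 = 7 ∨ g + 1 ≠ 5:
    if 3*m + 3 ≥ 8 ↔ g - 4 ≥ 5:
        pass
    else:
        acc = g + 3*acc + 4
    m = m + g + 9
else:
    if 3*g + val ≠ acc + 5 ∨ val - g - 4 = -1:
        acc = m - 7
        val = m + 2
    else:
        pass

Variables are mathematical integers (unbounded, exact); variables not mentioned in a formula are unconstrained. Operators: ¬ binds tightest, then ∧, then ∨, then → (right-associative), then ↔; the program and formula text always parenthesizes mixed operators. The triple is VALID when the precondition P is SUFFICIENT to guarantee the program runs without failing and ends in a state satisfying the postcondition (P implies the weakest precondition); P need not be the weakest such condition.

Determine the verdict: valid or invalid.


Working backward. After the program, the postcondition 3*g + 2*m + 1 > 2*m + acc - 9 must hold; in canonical form it is 3*g > acc - 10.
Then branch requires ((3*m ≥ 5 ↔ g ≥ 9) → 3*g > acc - 10) ∧ ((¬(3*m ≥ 5 ↔ g ≥ 9)) → 2*g > 3*acc - 6); else branch requires ((3*g + val ≠ acc + 5 ∨ val = g + 3) → 3*g > m - 17) ∧ ((¬(3*g + val ≠ acc + 5 ∨ val = g + 3)) → 3*g > acc - 10).
Before the if: ((3*g = 13 ∨ g ≠ 4) → (((3*m ≥ 5 ↔ g ≥ 9) → 3*g > acc - 10) ∧ ((¬(3*m ≥ 5 ↔ g ≥ 9)) → 2*g > 3*acc - 6))) ∧ ((¬(3*g = 13 ∨ g ≠ 4)) → (((3*g + val ≠ acc + 5 ∨ val = g + 3) → 3*g > m - 17) ∧ ((¬(3*g + val ≠ acc + 5 ∨ val = g + 3)) → 3*g > acc - 10)))
Before acc := acc - acc - 9: ((3*g = 13 ∨ g ≠ 4) → (((3*m ≥ 5 ↔ g ≥ 9) → 3*g > -19) ∧ ((¬(3*m ≥ 5 ↔ g ≥ 9)) → 2*g > -33))) ∧ ((¬(3*g = 13 ∨ g ≠ 4)) → (((3*g + val ≠ -4 ∨ val = g + 3) → 3*g > m - 17) ∧ ((¬(3*g + val ≠ -4 ∨ val = g + 3)) → 3*g > -19)))
Before skip: ((3*g = 13 ∨ g ≠ 4) → (((3*m ≥ 5 ↔ g ≥ 9) → 3*g > -19) ∧ ((¬(3*m ≥ 5 ↔ g ≥ 9)) → 2*g > -33))) ∧ ((¬(3*g = 13 ∨ g ≠ 4)) → (((3*g + val ≠ -4 ∨ val = g + 3) → 3*g > m - 17) ∧ ((¬(3*g + val ≠ -4 ∨ val = g + 3)) → 3*g > -19)))
The weakest precondition is ((3*g = 13 ∨ g ≠ 4) → (((3*m ≥ 5 ↔ g ≥ 9) → 3*g > -19) ∧ ((¬(3*m ≥ 5 ↔ g ≥ 9)) → 2*g > -33))) ∧ ((¬(3*g = 13 ∨ g ≠ 4)) → (((3*g + val ≠ -4 ∨ val = g + 3) → 3*g > m - 17) ∧ ((¬(3*g + val ≠ -4 ∨ val = g + 3)) → 3*g > -19))).
Check whether ((3*g = 13 ∨ g ≠ 4) → (((3*m ≥ 5 ↔ g ≥ 9) → 3*g > -19) ∧ ((¬(3*m ≥ 5 ↔ g ≥ 9)) → 2*g > -33))) ∧ ((¬(3*g = 13 ∨ g ≠ 4)) → (((3*g + val ≠ -4 ∨ val = g + 3) → 3*g > m - 20) ∧ ((¬(3*g + val ≠ -4 ∨ val = g + 3)) → 3*g > -19))) implies it.
Countermodel: at the initial state g = 4, m = 29, val = -15, the precondition holds but the weakest precondition fails.
Answer: invalid


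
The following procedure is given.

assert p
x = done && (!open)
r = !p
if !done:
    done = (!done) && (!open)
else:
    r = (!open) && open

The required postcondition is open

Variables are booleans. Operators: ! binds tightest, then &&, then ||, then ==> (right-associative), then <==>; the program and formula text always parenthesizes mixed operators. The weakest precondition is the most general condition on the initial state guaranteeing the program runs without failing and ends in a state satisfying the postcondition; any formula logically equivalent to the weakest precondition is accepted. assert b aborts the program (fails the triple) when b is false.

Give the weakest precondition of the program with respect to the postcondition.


Working backward. After the program, open must hold.
Then branch requires open; else branch requires open.
Before the if: ((!done) ==> open) && (done ==> open)
Before r := !p: ((!done) ==> open) && (done ==> open)
Before x := done && (!open): ((!done) ==> open) && (done ==> open)
Before assert p: p && ((!done) ==> open) && (done ==> open)
Answer: WP = p && ((!done) ==> open) && (done ==> open)


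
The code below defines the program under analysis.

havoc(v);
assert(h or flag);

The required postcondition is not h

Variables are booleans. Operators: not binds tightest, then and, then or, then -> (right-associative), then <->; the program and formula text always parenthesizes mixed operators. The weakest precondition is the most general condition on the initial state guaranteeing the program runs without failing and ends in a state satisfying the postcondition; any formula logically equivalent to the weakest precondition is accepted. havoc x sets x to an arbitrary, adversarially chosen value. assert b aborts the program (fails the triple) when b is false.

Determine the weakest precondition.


Working backward. After the program, not h must hold.
Before assert h or flag: (h or flag) and (not h)
Before havoc v: (h or flag) and (not h)
Answer: WP = (h or flag) and (not h)


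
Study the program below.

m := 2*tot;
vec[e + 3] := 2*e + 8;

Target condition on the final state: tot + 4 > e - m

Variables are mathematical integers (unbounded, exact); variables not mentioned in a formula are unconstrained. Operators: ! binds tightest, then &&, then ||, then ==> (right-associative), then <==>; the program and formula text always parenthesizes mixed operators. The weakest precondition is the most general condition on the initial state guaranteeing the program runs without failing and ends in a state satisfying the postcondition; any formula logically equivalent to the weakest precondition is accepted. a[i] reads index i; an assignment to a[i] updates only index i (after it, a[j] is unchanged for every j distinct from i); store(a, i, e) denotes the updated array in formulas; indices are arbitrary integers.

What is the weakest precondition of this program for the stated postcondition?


Working backward. After the program, the postcondition tot + 4 > e - m must hold; in canonical form it is m + tot > e - 4.
Before vec[e + 3] := 2*e + 8: m + tot > e - 4
Before m := 2*tot: 3*tot > e - 4
Answer: WP = 3*tot > e - 4


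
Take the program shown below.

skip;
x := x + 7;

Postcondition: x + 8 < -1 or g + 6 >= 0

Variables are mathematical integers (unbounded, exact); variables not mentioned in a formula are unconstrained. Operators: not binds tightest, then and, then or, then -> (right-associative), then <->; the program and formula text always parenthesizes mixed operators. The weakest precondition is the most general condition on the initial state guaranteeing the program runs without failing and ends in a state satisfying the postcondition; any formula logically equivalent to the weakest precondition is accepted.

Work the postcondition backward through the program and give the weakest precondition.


Working backward. After the program, the postcondition x + 8 < -1 or g + 6 >= 0 must hold; in canonical form it is x < -9 or g >= -6.
Before x := x + 7: x < -16 or g >= -6
Before skip: x < -16 or g >= -6
Answer: WP = x < -16 or g >= -6


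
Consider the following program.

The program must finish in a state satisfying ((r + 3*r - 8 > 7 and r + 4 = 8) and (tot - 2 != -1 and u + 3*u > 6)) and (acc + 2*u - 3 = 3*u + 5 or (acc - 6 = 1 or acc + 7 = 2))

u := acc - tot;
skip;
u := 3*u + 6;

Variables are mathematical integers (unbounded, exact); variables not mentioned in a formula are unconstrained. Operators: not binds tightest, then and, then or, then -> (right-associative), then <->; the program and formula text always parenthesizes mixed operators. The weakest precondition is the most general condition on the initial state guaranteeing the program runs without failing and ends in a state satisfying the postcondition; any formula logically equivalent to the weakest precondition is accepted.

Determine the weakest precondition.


Working backward. After the program, the postcondition ((r + 3*r - 8 > 7 and r + 4 = 8) and (tot - 2 != -1 and u + 3*u > 6)) and (acc + 2*u - 3 = 3*u + 5 or (acc - 6 = 1 or acc + 7 = 2)) must hold; in canonical form it is 4*r > 15 and r = 4 and tot != 1 and 4*u > 6 and (acc = u + 8 or acc = 7 or acc = -5).
Before u := 3*u + 6: 4*r > 15 and r = 4 and tot != 1 and 12*u > -18 and (acc = 3*u + 14 or acc = 7 or acc = -5)
Before skip: 4*r > 15 and r = 4 and tot != 1 and 12*u > -18 and (acc = 3*u + 14 or acc = 7 or acc = -5)
Before u := acc - tot: 4*r > 15 and r = 4 and tot != 1 and 12*acc > 12*tot - 18 and (3*tot = 2*acc + 14 or acc = 7 or acc = -5)
Answer: WP = 4*r > 15 and r = 4 and tot != 1 and 12*acc > 12*tot - 18 and (3*tot = 2*acc + 14 or acc = 7 or acc = -5)


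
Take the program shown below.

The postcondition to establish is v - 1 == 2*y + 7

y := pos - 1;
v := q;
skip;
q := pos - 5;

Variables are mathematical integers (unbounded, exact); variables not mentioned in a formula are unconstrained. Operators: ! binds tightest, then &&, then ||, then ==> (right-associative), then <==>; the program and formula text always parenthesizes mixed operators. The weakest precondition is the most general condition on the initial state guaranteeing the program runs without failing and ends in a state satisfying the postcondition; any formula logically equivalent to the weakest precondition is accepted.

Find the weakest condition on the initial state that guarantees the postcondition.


Working backward. After the program, the postcondition v - 1 == 2*y + 7 must hold; in canonical form it is v == 2*y + 8.
Before q := pos - 5: v == 2*y + 8
Before skip: v == 2*y + 8
Before v := q: q == 2*y + 8
Before y := pos - 1: q == 2*pos + 6
Answer: WP = q == 2*pos + 6


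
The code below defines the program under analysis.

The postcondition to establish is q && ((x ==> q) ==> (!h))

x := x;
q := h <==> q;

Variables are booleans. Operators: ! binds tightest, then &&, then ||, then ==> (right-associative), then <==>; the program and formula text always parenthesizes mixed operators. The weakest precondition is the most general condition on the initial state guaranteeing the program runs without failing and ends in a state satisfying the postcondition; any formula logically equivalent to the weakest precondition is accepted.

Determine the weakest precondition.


Working backward. After the program, q && ((x ==> q) ==> (!h)) must hold.
Before q := h <==> q: (h <==> q) && ((x ==> (h <==> q)) ==> (!h))
Before x := x: (h <==> q) && ((x ==> (h <==> q)) ==> (!h))
Answer: WP = (h <==> q) && ((x ==> (h <==> q)) ==> (!h))


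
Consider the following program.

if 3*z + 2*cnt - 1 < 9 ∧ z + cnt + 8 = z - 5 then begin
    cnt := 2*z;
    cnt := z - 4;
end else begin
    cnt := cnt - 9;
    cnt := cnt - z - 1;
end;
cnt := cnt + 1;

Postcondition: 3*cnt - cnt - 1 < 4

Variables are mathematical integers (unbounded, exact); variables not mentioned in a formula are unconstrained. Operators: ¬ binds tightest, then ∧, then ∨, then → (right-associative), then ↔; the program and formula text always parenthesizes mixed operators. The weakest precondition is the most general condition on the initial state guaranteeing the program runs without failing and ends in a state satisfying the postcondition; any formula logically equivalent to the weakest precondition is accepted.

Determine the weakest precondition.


Working backward. After the program, the postcondition 3*cnt - cnt - 1 < 4 must hold; in canonical form it is 2*cnt < 5.
Before cnt := cnt + 1: 2*cnt < 3
Then branch requires 2*z < 11; else branch requires 2*cnt < 2*z + 23.
Before the if: ((2*cnt + 3*z < 10 ∧ cnt = -13) → 2*z < 11) ∧ ((¬(2*cnt + 3*z < 10 ∧ cnt = -13)) → 2*cnt < 2*z + 23)
Answer: WP = ((2*cnt + 3*z < 10 ∧ cnt = -13) → 2*z < 11) ∧ ((¬(2*cnt + 3*z < 10 ∧ cnt = -13)) → 2*cnt < 2*z + 23)


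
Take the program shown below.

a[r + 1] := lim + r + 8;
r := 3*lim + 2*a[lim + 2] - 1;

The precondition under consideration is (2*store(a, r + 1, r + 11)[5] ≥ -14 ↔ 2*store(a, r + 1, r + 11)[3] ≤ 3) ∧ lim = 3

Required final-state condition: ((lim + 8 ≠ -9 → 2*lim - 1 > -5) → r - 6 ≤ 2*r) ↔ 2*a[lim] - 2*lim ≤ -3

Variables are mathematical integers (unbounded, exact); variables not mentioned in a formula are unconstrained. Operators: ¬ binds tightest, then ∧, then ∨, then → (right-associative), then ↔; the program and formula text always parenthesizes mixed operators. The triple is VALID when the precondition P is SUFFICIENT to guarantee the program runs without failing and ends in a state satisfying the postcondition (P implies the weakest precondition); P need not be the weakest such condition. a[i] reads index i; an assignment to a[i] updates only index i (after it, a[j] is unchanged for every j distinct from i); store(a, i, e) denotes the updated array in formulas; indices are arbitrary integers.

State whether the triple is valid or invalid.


Working backward. After the program, the postcondition ((lim + 8 ≠ -9 → 2*lim - 1 > -5) → r - 6 ≤ 2*r) ↔ 2*a[lim] - 2*lim ≤ -3 must hold; in canonical form it is ((lim ≠ -17 → 2*lim > -4) → r ≥ -6) ↔ 2*a[lim] ≤ 2*lim - 3.
Before r := 3*lim + 2*a[lim + 2] - 1: ((lim ≠ -17 → 2*lim > -4) → 2*a[lim + 2] + 3*lim ≥ -5) ↔ 2*a[lim] ≤ 2*lim - 3
Before a[r + 1] := lim + r + 8: ((lim ≠ -17 → 2*lim > -4) → 2*store(a, r + 1, lim + r + 8)[lim + 2] + 3*lim ≥ -5) ↔ 2*store(a, r + 1, lim + r + 8)[lim] ≤ 2*lim - 3
The weakest precondition is ((lim ≠ -17 → 2*lim > -4) → 2*store(a, r + 1, lim + r + 8)[lim + 2] + 3*lim ≥ -5) ↔ 2*store(a, r + 1, lim + r + 8)[lim] ≤ 2*lim - 3.
Check whether (2*store(a, r + 1, r + 11)[5] ≥ -14 ↔ 2*store(a, r + 1, r + 11)[3] ≤ 3) ∧ lim = 3 implies it.
Every state satisfying the precondition satisfies the weakest precondition: the implication holds.
Answer: valid


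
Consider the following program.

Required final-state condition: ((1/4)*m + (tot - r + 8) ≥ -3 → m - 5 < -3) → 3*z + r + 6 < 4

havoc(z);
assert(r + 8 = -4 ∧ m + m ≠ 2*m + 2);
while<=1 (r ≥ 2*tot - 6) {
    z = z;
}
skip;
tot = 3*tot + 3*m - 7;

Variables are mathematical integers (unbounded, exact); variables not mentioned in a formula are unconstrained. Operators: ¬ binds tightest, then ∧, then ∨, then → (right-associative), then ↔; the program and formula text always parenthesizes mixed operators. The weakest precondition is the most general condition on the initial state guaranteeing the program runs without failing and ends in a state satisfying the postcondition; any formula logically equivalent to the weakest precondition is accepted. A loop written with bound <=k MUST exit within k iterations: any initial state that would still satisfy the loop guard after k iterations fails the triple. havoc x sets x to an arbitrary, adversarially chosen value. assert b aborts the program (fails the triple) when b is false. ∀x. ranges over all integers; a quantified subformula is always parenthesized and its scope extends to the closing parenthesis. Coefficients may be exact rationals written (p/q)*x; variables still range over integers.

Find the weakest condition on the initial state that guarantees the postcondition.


Working backward. After the program, the postcondition ((1/4)*m + (tot - r + 8) ≥ -3 → m - 5 < -3) → 3*z + r + 6 < 4 must hold; in canonical form it is ((1/4)*m + tot ≥ r - 11 → m < 2) → r + 3*z < -2.
Before tot := 3*tot + 3*m - 7: ((13/4)*m + 3*tot ≥ r - 4 → m < 2) → r + 3*z < -2
Before skip: ((13/4)*m + 3*tot ≥ r - 4 → m < 2) → r + 3*z < -2
Before the loop (bound <=1), unroll the exhaustion recursion (WP_0 = exit-now case; WP_j = one more guarded iteration, up to j = 1):
  WP_0: (¬(r ≥ 2*tot - 6)) ∧ (((13/4)*m + 3*tot ≥ r - 4 → m < 2) → r + 3*z < -2)
  WP_1: (r ≥ 2*tot - 6 → ((¬(r ≥ 2*tot - 6)) ∧ (((13/4)*m + 3*tot ≥ r - 4 → m < 2) → r + 3*z < -2))) ∧ ((¬(r ≥ 2*tot - 6)) → (((13/4)*m + 3*tot ≥ r - 4 → m < 2) → r + 3*z < -2))
So before the loop: (r ≥ 2*tot - 6 → ((¬(r ≥ 2*tot - 6)) ∧ (((13/4)*m + 3*tot ≥ r - 4 → m < 2) → r + 3*z < -2))) ∧ ((¬(r ≥ 2*tot - 6)) → (((13/4)*m + 3*tot ≥ r - 4 → m < 2) → r + 3*z < -2))
Before assert r + 8 = -4 ∧ m + m ≠ 2*m + 2: r = -12 ∧ (r ≥ 2*tot - 6 → ((¬(r ≥ 2*tot - 6)) ∧ (((13/4)*m + 3*tot ≥ r - 4 → m < 2) → r + 3*z < -2))) ∧ ((¬(r ≥ 2*tot - 6)) → (((13/4)*m + 3*tot ≥ r - 4 → m < 2) → r + 3*z < -2))
Before havoc z: ∀z_1. (r = -12 ∧ (r ≥ 2*tot - 6 → ((¬(r ≥ 2*tot - 6)) ∧ (((13/4)*m + 3*tot ≥ r - 4 → m < 2) → r + 3*z_1 < -2))) ∧ ((¬(r ≥ 2*tot - 6)) → (((13/4)*m + 3*tot ≥ r - 4 → m < 2) → r + 3*z_1 < -2)))
Answer: WP = ∀z_1. (r = -12 ∧ (r ≥ 2*tot - 6 → ((¬(r ≥ 2*tot - 6)) ∧ (((13/4)*m + 3*tot ≥ r - 4 → m < 2) → r + 3*z_1 < -2))) ∧ ((¬(r ≥ 2*tot - 6)) → (((13/4)*m + 3*tot ≥ r - 4 → m < 2) → r + 3*z_1 < -2)))


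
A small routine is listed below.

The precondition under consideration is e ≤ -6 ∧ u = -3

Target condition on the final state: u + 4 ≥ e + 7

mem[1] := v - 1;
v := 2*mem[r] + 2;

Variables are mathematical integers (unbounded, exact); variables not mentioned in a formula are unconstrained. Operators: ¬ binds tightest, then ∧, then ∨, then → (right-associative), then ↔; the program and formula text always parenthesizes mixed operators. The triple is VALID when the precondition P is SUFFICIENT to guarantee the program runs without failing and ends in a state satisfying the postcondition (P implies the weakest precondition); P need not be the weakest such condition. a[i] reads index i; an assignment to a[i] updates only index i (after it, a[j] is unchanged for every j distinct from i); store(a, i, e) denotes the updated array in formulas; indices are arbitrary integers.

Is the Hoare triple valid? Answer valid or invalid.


Working backward. After the program, the postcondition u + 4 ≥ e + 7 must hold; in canonical form it is u ≥ e + 3.
Before v := 2*mem[r] + 2: u ≥ e + 3
Before mem[1] := v - 1: u ≥ e + 3
The weakest precondition is u ≥ e + 3.
Check whether e ≤ -6 ∧ u = -3 implies it.
Every state satisfying the precondition satisfies the weakest precondition: the implication holds.
Answer: valid


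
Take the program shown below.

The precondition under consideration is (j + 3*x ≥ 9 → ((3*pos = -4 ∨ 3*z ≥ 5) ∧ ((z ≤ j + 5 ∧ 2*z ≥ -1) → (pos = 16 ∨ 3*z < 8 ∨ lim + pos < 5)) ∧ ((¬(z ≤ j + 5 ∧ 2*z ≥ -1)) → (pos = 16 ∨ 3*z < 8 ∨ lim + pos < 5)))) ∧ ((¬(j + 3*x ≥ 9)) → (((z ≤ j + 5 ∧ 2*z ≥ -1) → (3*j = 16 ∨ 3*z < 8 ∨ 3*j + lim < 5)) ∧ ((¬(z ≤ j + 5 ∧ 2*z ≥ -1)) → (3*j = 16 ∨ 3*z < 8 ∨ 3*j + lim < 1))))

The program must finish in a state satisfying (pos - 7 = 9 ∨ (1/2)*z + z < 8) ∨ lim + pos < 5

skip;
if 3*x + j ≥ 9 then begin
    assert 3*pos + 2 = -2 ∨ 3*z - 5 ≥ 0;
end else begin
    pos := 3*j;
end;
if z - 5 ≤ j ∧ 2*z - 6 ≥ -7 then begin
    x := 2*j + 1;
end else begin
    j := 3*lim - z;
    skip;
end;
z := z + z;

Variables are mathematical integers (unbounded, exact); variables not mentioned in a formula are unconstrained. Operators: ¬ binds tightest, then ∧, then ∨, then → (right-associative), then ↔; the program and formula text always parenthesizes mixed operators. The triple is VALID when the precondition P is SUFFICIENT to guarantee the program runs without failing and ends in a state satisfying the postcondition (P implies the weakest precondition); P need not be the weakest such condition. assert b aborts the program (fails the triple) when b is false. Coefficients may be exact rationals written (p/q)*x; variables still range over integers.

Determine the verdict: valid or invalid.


Working backward. After the program, the postcondition (pos - 7 = 9 ∨ (1/2)*z + z < 8) ∨ lim + pos < 5 must hold; in canonical form it is pos = 16 ∨ (3/2)*z < 8 ∨ lim + pos < 5.
Before z := z + z: pos = 16 ∨ 3*z < 8 ∨ lim + pos < 5
Then branch requires pos = 16 ∨ 3*z < 8 ∨ lim + pos < 5; else branch requires pos = 16 ∨ 3*z < 8 ∨ lim + pos < 5.
Before the if: ((z ≤ j + 5 ∧ 2*z ≥ -1) → (pos = 16 ∨ 3*z < 8 ∨ lim + pos < 5)) ∧ ((¬(z ≤ j + 5 ∧ 2*z ≥ -1)) → (pos = 16 ∨ 3*z < 8 ∨ lim + pos < 5))
Then branch requires (3*pos = -4 ∨ 3*z ≥ 5) ∧ ((z ≤ j + 5 ∧ 2*z ≥ -1) → (pos = 16 ∨ 3*z < 8 ∨ lim + pos < 5)) ∧ ((¬(z ≤ j + 5 ∧ 2*z ≥ -1)) → (pos = 16 ∨ 3*z < 8 ∨ lim + pos < 5)); else branch requires ((z ≤ j + 5 ∧ 2*z ≥ -1) → (3*j = 16 ∨ 3*z < 8 ∨ 3*j + lim < 5)) ∧ ((¬(z ≤ j + 5 ∧ 2*z ≥ -1)) → (3*j = 16 ∨ 3*z < 8 ∨ 3*j + lim < 5)).
Before the if: (j + 3*x ≥ 9 → ((3*pos = -4 ∨ 3*z ≥ 5) ∧ ((z ≤ j + 5 ∧ 2*z ≥ -1) → (pos = 16 ∨ 3*z < 8 ∨ lim + pos < 5)) ∧ ((¬(z ≤ j + 5 ∧ 2*z ≥ -1)) → (pos = 16 ∨ 3*z < 8 ∨ lim + pos < 5)))) ∧ ((¬(j + 3*x ≥ 9)) → (((z ≤ j + 5 ∧ 2*z ≥ -1) → (3*j = 16 ∨ 3*z < 8 ∨ 3*j + lim < 5)) ∧ ((¬(z ≤ j + 5 ∧ 2*z ≥ -1)) → (3*j = 16 ∨ 3*z < 8 ∨ 3*j + lim < 5))))
Before skip: (j + 3*x ≥ 9 → ((3*pos = -4 ∨ 3*z ≥ 5) ∧ ((z ≤ j + 5 ∧ 2*z ≥ -1) → (pos = 16 ∨ 3*z < 8 ∨ lim + pos < 5)) ∧ ((¬(z ≤ j + 5 ∧ 2*z ≥ -1)) → (pos = 16 ∨ 3*z < 8 ∨ lim + pos < 5)))) ∧ ((¬(j + 3*x ≥ 9)) → (((z ≤ j + 5 ∧ 2*z ≥ -1) → (3*j = 16 ∨ 3*z < 8 ∨ 3*j + lim < 5)) ∧ ((¬(z ≤ j + 5 ∧ 2*z ≥ -1)) → (3*j = 16 ∨ 3*z < 8 ∨ 3*j + lim < 5))))
The weakest precondition is (j + 3*x ≥ 9 → ((3*pos = -4 ∨ 3*z ≥ 5) ∧ ((z ≤ j + 5 ∧ 2*z ≥ -1) → (pos = 16 ∨ 3*z < 8 ∨ lim + pos < 5)) ∧ ((¬(z ≤ j + 5 ∧ 2*z ≥ -1)) → (pos = 16 ∨ 3*z < 8 ∨ lim + pos < 5)))) ∧ ((¬(j + 3*x ≥ 9)) → (((z ≤ j + 5 ∧ 2*z ≥ -1) → (3*j = 16 ∨ 3*z < 8 ∨ 3*j + lim < 5)) ∧ ((¬(z ≤ j + 5 ∧ 2*z ≥ -1)) → (3*j = 16 ∨ 3*z < 8 ∨ 3*j + lim < 5)))).
Check whether (j + 3*x ≥ 9 → ((3*pos = -4 ∨ 3*z ≥ 5) ∧ ((z ≤ j + 5 ∧ 2*z ≥ -1) → (pos = 16 ∨ 3*z < 8 ∨ lim + pos < 5)) ∧ ((¬(z ≤ j + 5 ∧ 2*z ≥ -1)) → (pos = 16 ∨ 3*z < 8 ∨ lim + pos < 5)))) ∧ ((¬(j + 3*x ≥ 9)) → (((z ≤ j + 5 ∧ 2*z ≥ -1) → (3*j = 16 ∨ 3*z < 8 ∨ 3*j + lim < 5)) ∧ ((¬(z ≤ j + 5 ∧ 2*z ≥ -1)) → (3*j = 16 ∨ 3*z < 8 ∨ 3*j + lim < 1)))) implies it.
Every state satisfying the precondition satisfies the weakest precondition: the implication holds.
Answer: valid
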